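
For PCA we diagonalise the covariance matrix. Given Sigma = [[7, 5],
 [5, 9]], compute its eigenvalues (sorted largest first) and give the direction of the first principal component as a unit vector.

Step 1 — characteristic polynomial of 2×2 Sigma:
  det(Sigma - λI) = λ² - trace · λ + det = 0.
  trace = 7 + 9 = 16, det = 7·9 - (5)² = 38.
Step 2 — discriminant:
  Δ = trace² - 4·det = 256 - 152 = 104.
Step 3 — eigenvalues:
  λ = (trace ± √Δ)/2 = (16 ± 10.198)/2,
  λ_1 = 13.099,  λ_2 = 2.901.

Step 4 — unit eigenvector for λ_1: solve (Sigma - λ_1 I)v = 0. First row:
  (7 - 13.099)·v_x + (5)·v_y = 0, i.e. (-6.099)·v_x + (5)·v_y = 0,
  so v ∝ (b, λ_1 - a) = (5, 6.099) = u.
  ||u|| = √((5)² + (6.099)²) = √(62.198) ≈ 7.8866,
  v_1 = u/||u|| ≈ (0.634, 0.7733) (||v_1|| = 1).

λ_1 = 13.099,  λ_2 = 2.901;  v_1 ≈ (0.634, 0.7733)


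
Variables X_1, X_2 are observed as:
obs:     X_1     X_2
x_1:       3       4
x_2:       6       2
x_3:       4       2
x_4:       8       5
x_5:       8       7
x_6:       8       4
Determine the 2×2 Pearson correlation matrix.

Step 1 — column means:
  mean(X_1) = (3 + 6 + 4 + 8 + 8 + 8) / 6 = 37/6 = 6.1667
  mean(X_2) = (4 + 2 + 2 + 5 + 7 + 4) / 6 = 24/6 = 4

Step 2 — sample variances and covariances s[i,j] = (1/(n-1)) · Σ_k (x_{k,i} - mean_i) · (x_{k,j} - mean_j), with n-1 = 5:
  s[X_1,X_1] = ((-3.1667)·(-3.1667) + (-0.1667)·(-0.1667) + (-2.1667)·(-2.1667) + (1.8333)·(1.8333) + (1.8333)·(1.8333) + (1.8333)·(1.8333)) / 5 = 24.8333/5 = 4.9667
  s[X_1,X_2] = ((-3.1667)·(0) + (-0.1667)·(-2) + (-2.1667)·(-2) + (1.8333)·(1) + (1.8333)·(3) + (1.8333)·(0)) / 5 = 12/5 = 2.4
  s[X_2,X_2] = ((0)·(0) + (-2)·(-2) + (-2)·(-2) + (1)·(1) + (3)·(3) + (0)·(0)) / 5 = 18/5 = 3.6
  Sample standard deviations s_i = √(s[i,i]):
  s(X_1) = √(4.9667) = 2.2286
  s(X_2) = √(3.6) = 1.8974

Step 3 — r_{ij} = s_{ij} / (s_i · s_j):
  r[X_1,X_1] = 1 (diagonal).
  r[X_1,X_2] = 2.4 / (2.2286 · 1.8974) = 2.4 / 4.2285 = 0.5676
  r[X_2,X_2] = 1 (diagonal).

R is symmetric with unit diagonal. Assembling:

R = [[1, 0.5676],
 [0.5676, 1]]


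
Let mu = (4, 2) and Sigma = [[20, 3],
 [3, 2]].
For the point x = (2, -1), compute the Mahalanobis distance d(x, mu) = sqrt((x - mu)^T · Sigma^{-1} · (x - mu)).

Step 1 — centre the observation: (x - mu) = (-2, -3).

Step 2 — invert Sigma. det(Sigma) = 20·2 - (3)² = 31.
  Sigma^{-1} = (1/det) · [[d, -b], [-b, a]] = [[0.0645, -0.0968],
 [-0.0968, 0.6452]].

Step 3 — form the quadratic (x - mu)^T · Sigma^{-1} · (x - mu):
  Sigma^{-1} · (x - mu) = (0.1613, -1.7419).
  (x - mu)^T · [Sigma^{-1} · (x - mu)] = (-2)·(0.1613) + (-3)·(-1.7419) = 4.9032.

Step 4 — take square root: d = √(4.9032) ≈ 2.2143.

d(x, mu) = √(4.9032) ≈ 2.2143


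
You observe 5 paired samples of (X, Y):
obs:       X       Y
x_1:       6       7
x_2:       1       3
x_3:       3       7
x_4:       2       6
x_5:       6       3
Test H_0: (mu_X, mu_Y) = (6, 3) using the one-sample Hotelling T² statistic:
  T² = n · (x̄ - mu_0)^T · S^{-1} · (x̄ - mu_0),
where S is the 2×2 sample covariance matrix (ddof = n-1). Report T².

Step 1 — sample mean vector:
  mean(X) = (6 + 1 + 3 + 2 + 6) / 5 = 18/5 = 3.6
  mean(Y) = (7 + 3 + 7 + 6 + 3) / 5 = 26/5 = 5.2
  x̄ = (3.6, 5.2),  deviation x̄ - mu_0 = (3.6, 5.2) - (6, 3) = (-2.4, 2.2).

Step 2 — sample covariance matrix, S[i,j] = (1/(n-1)) · Σ_k (x_{k,i} - mean_i) · (x_{k,j} - mean_j), divisor n-1 = 4:
  S[X,X] = ((2.4)·(2.4) + (-2.6)·(-2.6) + (-0.6)·(-0.6) + (-1.6)·(-1.6) + (2.4)·(2.4)) / 4 = 21.2/4 = 5.3
  S[X,Y] = ((2.4)·(1.8) + (-2.6)·(-2.2) + (-0.6)·(1.8) + (-1.6)·(0.8) + (2.4)·(-2.2)) / 4 = 2.4/4 = 0.6
  S[Y,Y] = ((1.8)·(1.8) + (-2.2)·(-2.2) + (1.8)·(1.8) + (0.8)·(0.8) + (-2.2)·(-2.2)) / 4 = 16.8/4 = 4.2
  S = [[5.3, 0.6],
 [0.6, 4.2]].

Step 3 — invert S. det(S) = 5.3·4.2 - (0.6)² = 21.9.
  S^{-1} = (1/det) · [[d, -b], [-b, a]] = [[0.1918, -0.0274],
 [-0.0274, 0.242]].

Step 4 — quadratic form (x̄ - mu_0)^T · S^{-1} · (x̄ - mu_0):
  S^{-1} · (x̄ - mu_0) = (-0.5205, 0.5982),
  (x̄ - mu_0)^T · [...] = (-2.4)·(-0.5205) + (2.2)·(0.5982) = 2.5653.

Step 5 — scale by n: T² = 5 · 2.5653 = 12.8265.

T² ≈ 12.8265


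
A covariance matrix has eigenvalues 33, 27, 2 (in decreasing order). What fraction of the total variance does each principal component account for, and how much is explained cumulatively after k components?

Step 1 — total variance = trace(Sigma) = Σ λ_i = 33 + 27 + 2 = 62.

Step 2 — fraction explained by component i = λ_i / Σ λ:
  PC1: 33/62 = 0.5323
  PC2: 27/62 = 0.4355
  PC3: 2/62 = 0.0323

Step 3 — cumulative fraction after k components = (λ_1 + ... + λ_k) / Σ λ:
  k = 1: 33/62 = 0.5323
  k = 2: (33 + 27)/62 = 60/62 = 0.9677
  k = 3: (33 + 27 + 2)/62 = 62/62 = 1

Summary (fraction, with percent):

explained: PC1 0.5323 (53.23%), PC2 0.4355 (43.55%), PC3 0.0323 (3.23%);  cumulative: 0.5323, 0.9677, 1


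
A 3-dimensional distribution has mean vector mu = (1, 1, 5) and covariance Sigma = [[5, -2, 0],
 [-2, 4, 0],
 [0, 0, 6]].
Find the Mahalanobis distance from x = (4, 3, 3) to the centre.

Step 1 — centre the observation: (x - mu) = (3, 2, -2).

Step 2 — invert Sigma (cofactor / det for 3×3, or solve directly):
  Sigma^{-1} = [[0.25, 0.125, 0],
 [0.125, 0.3125, 0],
 [0, 0, 0.1667]].

Step 3 — form the quadratic (x - mu)^T · Sigma^{-1} · (x - mu):
  Sigma^{-1} · (x - mu) = (1, 1, -0.3333).
  (x - mu)^T · [Sigma^{-1} · (x - mu)] = (3)·(1) + (2)·(1) + (-2)·(-0.3333) = 5.6667.

Step 4 — take square root: d = √(5.6667) ≈ 2.3805.

d(x, mu) = √(5.6667) ≈ 2.3805


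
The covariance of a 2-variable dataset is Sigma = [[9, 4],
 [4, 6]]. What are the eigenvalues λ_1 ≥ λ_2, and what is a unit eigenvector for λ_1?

Step 1 — characteristic polynomial of 2×2 Sigma:
  det(Sigma - λI) = λ² - trace · λ + det = 0.
  trace = 9 + 6 = 15, det = 9·6 - (4)² = 38.
Step 2 — discriminant:
  Δ = trace² - 4·det = 225 - 152 = 73.
Step 3 — eigenvalues:
  λ = (trace ± √Δ)/2 = (15 ± 8.544)/2,
  λ_1 = 11.772,  λ_2 = 3.228.

Step 4 — unit eigenvector for λ_1: solve (Sigma - λ_1 I)v = 0. First row:
  (9 - 11.772)·v_x + (4)·v_y = 0, i.e. (-2.772)·v_x + (4)·v_y = 0,
  so v ∝ (b, λ_1 - a) = (4, 2.772) = u.
  ||u|| = √((4)² + (2.772)²) = √(23.684) ≈ 4.8666,
  v_1 = u/||u|| ≈ (0.8219, 0.5696) (||v_1|| = 1).

λ_1 = 11.772,  λ_2 = 3.228;  v_1 ≈ (0.8219, 0.5696)


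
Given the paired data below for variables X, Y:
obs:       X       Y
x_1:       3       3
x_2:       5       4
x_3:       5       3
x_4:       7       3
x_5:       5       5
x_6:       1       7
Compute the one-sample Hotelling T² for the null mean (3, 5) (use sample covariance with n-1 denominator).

Step 1 — sample mean vector:
  mean(X) = (3 + 5 + 5 + 7 + 5 + 1) / 6 = 26/6 = 4.3333
  mean(Y) = (3 + 4 + 3 + 3 + 5 + 7) / 6 = 25/6 = 4.1667
  x̄ = (4.3333, 4.1667),  deviation x̄ - mu_0 = (4.3333, 4.1667) - (3, 5) = (1.3333, -0.8333).

Step 2 — sample covariance matrix, S[i,j] = (1/(n-1)) · Σ_k (x_{k,i} - mean_i) · (x_{k,j} - mean_j), divisor n-1 = 5:
  S[X,X] = ((-1.3333)·(-1.3333) + (0.6667)·(0.6667) + (0.6667)·(0.6667) + (2.6667)·(2.6667) + (0.6667)·(0.6667) + (-3.3333)·(-3.3333)) / 5 = 21.3333/5 = 4.2667
  S[X,Y] = ((-1.3333)·(-1.1667) + (0.6667)·(-0.1667) + (0.6667)·(-1.1667) + (2.6667)·(-1.1667) + (0.6667)·(0.8333) + (-3.3333)·(2.8333)) / 5 = -11.3333/5 = -2.2667
  S[Y,Y] = ((-1.1667)·(-1.1667) + (-0.1667)·(-0.1667) + (-1.1667)·(-1.1667) + (-1.1667)·(-1.1667) + (0.8333)·(0.8333) + (2.8333)·(2.8333)) / 5 = 12.8333/5 = 2.5667
  S = [[4.2667, -2.2667],
 [-2.2667, 2.5667]].

Step 3 — invert S. det(S) = 4.2667·2.5667 - (-2.2667)² = 5.8133.
  S^{-1} = (1/det) · [[d, -b], [-b, a]] = [[0.4415, 0.3899],
 [0.3899, 0.7339]].

Step 4 — quadratic form (x̄ - mu_0)^T · S^{-1} · (x̄ - mu_0):
  S^{-1} · (x̄ - mu_0) = (0.2638, -0.0917),
  (x̄ - mu_0)^T · [...] = (1.3333)·(0.2638) + (-0.8333)·(-0.0917) = 0.4281.

Step 5 — scale by n: T² = 6 · 0.4281 = 2.5688.

T² ≈ 2.5688


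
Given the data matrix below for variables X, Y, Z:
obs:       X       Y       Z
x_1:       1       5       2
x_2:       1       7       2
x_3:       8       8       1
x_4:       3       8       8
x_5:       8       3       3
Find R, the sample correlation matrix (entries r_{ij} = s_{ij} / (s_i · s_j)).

Step 1 — column means:
  mean(X) = (1 + 1 + 8 + 3 + 8) / 5 = 21/5 = 4.2
  mean(Y) = (5 + 7 + 8 + 8 + 3) / 5 = 31/5 = 6.2
  mean(Z) = (2 + 2 + 1 + 8 + 3) / 5 = 16/5 = 3.2

Step 2 — sample variances and covariances s[i,j] = (1/(n-1)) · Σ_k (x_{k,i} - mean_i) · (x_{k,j} - mean_j), with n-1 = 4:
  s[X,X] = ((-3.2)·(-3.2) + (-3.2)·(-3.2) + (3.8)·(3.8) + (-1.2)·(-1.2) + (3.8)·(3.8)) / 4 = 50.8/4 = 12.7
  s[X,Y] = ((-3.2)·(-1.2) + (-3.2)·(0.8) + (3.8)·(1.8) + (-1.2)·(1.8) + (3.8)·(-3.2)) / 4 = -6.2/4 = -1.55
  s[X,Z] = ((-3.2)·(-1.2) + (-3.2)·(-1.2) + (3.8)·(-2.2) + (-1.2)·(4.8) + (3.8)·(-0.2)) / 4 = -7.2/4 = -1.8
  s[Y,Y] = ((-1.2)·(-1.2) + (0.8)·(0.8) + (1.8)·(1.8) + (1.8)·(1.8) + (-3.2)·(-3.2)) / 4 = 18.8/4 = 4.7
  s[Y,Z] = ((-1.2)·(-1.2) + (0.8)·(-1.2) + (1.8)·(-2.2) + (1.8)·(4.8) + (-3.2)·(-0.2)) / 4 = 5.8/4 = 1.45
  s[Z,Z] = ((-1.2)·(-1.2) + (-1.2)·(-1.2) + (-2.2)·(-2.2) + (4.8)·(4.8) + (-0.2)·(-0.2)) / 4 = 30.8/4 = 7.7
  Sample standard deviations s_i = √(s[i,i]):
  s(X) = √(12.7) = 3.5637
  s(Y) = √(4.7) = 2.1679
  s(Z) = √(7.7) = 2.7749

Step 3 — r_{ij} = s_{ij} / (s_i · s_j):
  r[X,X] = 1 (diagonal).
  r[X,Y] = -1.55 / (3.5637 · 2.1679) = -1.55 / 7.7259 = -0.2006
  r[X,Z] = -1.8 / (3.5637 · 2.7749) = -1.8 / 9.8889 = -0.182
  r[Y,Y] = 1 (diagonal).
  r[Y,Z] = 1.45 / (2.1679 · 2.7749) = 1.45 / 6.0158 = 0.241
  r[Z,Z] = 1 (diagonal).

R is symmetric with unit diagonal. Assembling:

R = [[1, -0.2006, -0.182],
 [-0.2006, 1, 0.241],
 [-0.182, 0.241, 1]]


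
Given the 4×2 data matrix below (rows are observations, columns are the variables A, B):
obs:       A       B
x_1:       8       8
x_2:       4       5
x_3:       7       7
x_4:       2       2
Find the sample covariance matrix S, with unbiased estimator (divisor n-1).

Step 1 — column means:
  mean(A) = (8 + 4 + 7 + 2) / 4 = 21/4 = 5.25
  mean(B) = (8 + 5 + 7 + 2) / 4 = 22/4 = 5.5

Step 2 — sample covariance S[i,j] = (1/(n-1)) · Σ_k (x_{k,i} - mean_i) · (x_{k,j} - mean_j), with n-1 = 3.
  S[A,A] = ((2.75)·(2.75) + (-1.25)·(-1.25) + (1.75)·(1.75) + (-3.25)·(-3.25)) / 3 = 22.75/3 = 7.5833
  S[A,B] = ((2.75)·(2.5) + (-1.25)·(-0.5) + (1.75)·(1.5) + (-3.25)·(-3.5)) / 3 = 21.5/3 = 7.1667
  S[B,B] = ((2.5)·(2.5) + (-0.5)·(-0.5) + (1.5)·(1.5) + (-3.5)·(-3.5)) / 3 = 21/3 = 7

S is symmetric (S[j,i] = S[i,j]). Assembling:

S = [[7.5833, 7.1667],
 [7.1667, 7]]


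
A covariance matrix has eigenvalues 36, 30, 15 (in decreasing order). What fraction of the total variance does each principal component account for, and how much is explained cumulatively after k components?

Step 1 — total variance = trace(Sigma) = Σ λ_i = 36 + 30 + 15 = 81.

Step 2 — fraction explained by component i = λ_i / Σ λ:
  PC1: 36/81 = 0.4444
  PC2: 30/81 = 0.3704
  PC3: 15/81 = 0.1852

Step 3 — cumulative fraction after k components = (λ_1 + ... + λ_k) / Σ λ:
  k = 1: 36/81 = 0.4444
  k = 2: (36 + 30)/81 = 66/81 = 0.8148
  k = 3: (36 + 30 + 15)/81 = 81/81 = 1

Summary (fraction, with percent):

explained: PC1 0.4444 (44.44%), PC2 0.3704 (37.04%), PC3 0.1852 (18.52%);  cumulative: 0.4444, 0.8148, 1


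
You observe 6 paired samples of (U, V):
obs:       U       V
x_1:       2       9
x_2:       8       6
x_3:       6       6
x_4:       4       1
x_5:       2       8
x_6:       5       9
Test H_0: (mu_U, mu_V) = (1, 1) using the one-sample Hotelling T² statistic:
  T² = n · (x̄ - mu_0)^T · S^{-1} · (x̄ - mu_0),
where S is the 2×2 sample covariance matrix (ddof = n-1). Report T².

Step 1 — sample mean vector:
  mean(U) = (2 + 8 + 6 + 4 + 2 + 5) / 6 = 27/6 = 4.5
  mean(V) = (9 + 6 + 6 + 1 + 8 + 9) / 6 = 39/6 = 6.5
  x̄ = (4.5, 6.5),  deviation x̄ - mu_0 = (4.5, 6.5) - (1, 1) = (3.5, 5.5).

Step 2 — sample covariance matrix, S[i,j] = (1/(n-1)) · Σ_k (x_{k,i} - mean_i) · (x_{k,j} - mean_j), divisor n-1 = 5:
  S[U,U] = ((-2.5)·(-2.5) + (3.5)·(3.5) + (1.5)·(1.5) + (-0.5)·(-0.5) + (-2.5)·(-2.5) + (0.5)·(0.5)) / 5 = 27.5/5 = 5.5
  S[U,V] = ((-2.5)·(2.5) + (3.5)·(-0.5) + (1.5)·(-0.5) + (-0.5)·(-5.5) + (-2.5)·(1.5) + (0.5)·(2.5)) / 5 = -8.5/5 = -1.7
  S[V,V] = ((2.5)·(2.5) + (-0.5)·(-0.5) + (-0.5)·(-0.5) + (-5.5)·(-5.5) + (1.5)·(1.5) + (2.5)·(2.5)) / 5 = 45.5/5 = 9.1
  S = [[5.5, -1.7],
 [-1.7, 9.1]].

Step 3 — invert S. det(S) = 5.5·9.1 - (-1.7)² = 47.16.
  S^{-1} = (1/det) · [[d, -b], [-b, a]] = [[0.193, 0.036],
 [0.036, 0.1166]].

Step 4 — quadratic form (x̄ - mu_0)^T · S^{-1} · (x̄ - mu_0):
  S^{-1} · (x̄ - mu_0) = (0.8736, 0.7676),
  (x̄ - mu_0)^T · [...] = (3.5)·(0.8736) + (5.5)·(0.7676) = 7.2795.

Step 5 — scale by n: T² = 6 · 7.2795 = 43.6768.

T² ≈ 43.6768


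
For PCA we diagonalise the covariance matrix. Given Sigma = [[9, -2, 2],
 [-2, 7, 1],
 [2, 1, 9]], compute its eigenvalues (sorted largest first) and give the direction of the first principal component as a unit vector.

Step 1 — characteristic polynomial p(λ) = det(λI - Sigma) = λ³ - tr·λ² + c_1·λ - det, where tr = trace, c_1 = sum of the principal 2×2 minors, det = det(Sigma):
  tr = 9 + 7 + 9 = 25,
  c_1 = (9·7 - (-2)²) + (9·9 - (2)²) + (7·9 - (1)²) = 59 + 77 + 62 = 198,
  det = 9·(7·9 - (1)²) - (-2)·((-2)·9 - (1)·(2)) + (2)·((-2)·(1) - 7·(2)) = 9·(62) - (-2)·(-20) + (2)·(-16) = 486.
  So p(λ) = λ³ - 25λ² + 198λ - 486.
Step 2 — look for an integer root (rational root theorem: any rational root is an integer divisor of 486). Testing λ = 9:
  p(9) = 729 - 2025 + 1782 - 486 = 0  ✓
  Dividing out (λ - 9): p(λ) = (λ - 9)(λ² - 16λ + 54).
Step 3 — remaining eigenvalues from the quadratic λ² - 16λ + 54 = 0:
  Δ = 16² - 4·54 = 256 - 216 = 40,  λ = (16 ± √40)/2 = (16 ± 6.3246)/2 ≈ 11.1623 or 4.8377.
  Sorted: λ_1 = 11.1623,  λ_2 = 9,  λ_3 = 4.8377  (check: sum = 25 = tr ✓).

Step 4 — unit eigenvector for λ_1 ≈ 11.1623: v spans the null space of (Sigma - λ_1 I), whose rows are
  r_1 = (-2.1623, -2, 2),  r_2 = (-2, -4.1623, 1),  r_3 = (2, 1, -2.1623).
  v is orthogonal to every row, so take v ∝ r_1 × r_2 = ((-2)·(1) - (2)·(-4.1623), (2)·(-2) - (-2.1623)·(1), (-2.1623)·(-4.1623) - (-2)·(-2)) ≈ (6.3246, -1.8377, 5).
  Let u = (6.3246, -1.8377, 5).
  ||u|| = √((6.3246)² + (-1.8377)² + (5)²) = √(68.3772) ≈ 8.2691,  v_1 = u/||u|| ≈ (0.7648, -0.2222, 0.6047) (||v_1|| = 1).

λ_1 = 11.1623,  λ_2 = 9,  λ_3 = 4.8377;  v_1 ≈ (0.7648, -0.2222, 0.6047)


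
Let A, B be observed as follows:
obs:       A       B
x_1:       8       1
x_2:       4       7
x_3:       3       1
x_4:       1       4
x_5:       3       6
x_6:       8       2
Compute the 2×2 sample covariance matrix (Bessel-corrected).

Step 1 — column means:
  mean(A) = (8 + 4 + 3 + 1 + 3 + 8) / 6 = 27/6 = 4.5
  mean(B) = (1 + 7 + 1 + 4 + 6 + 2) / 6 = 21/6 = 3.5

Step 2 — sample covariance S[i,j] = (1/(n-1)) · Σ_k (x_{k,i} - mean_i) · (x_{k,j} - mean_j), with n-1 = 5.
  S[A,A] = ((3.5)·(3.5) + (-0.5)·(-0.5) + (-1.5)·(-1.5) + (-3.5)·(-3.5) + (-1.5)·(-1.5) + (3.5)·(3.5)) / 5 = 41.5/5 = 8.3
  S[A,B] = ((3.5)·(-2.5) + (-0.5)·(3.5) + (-1.5)·(-2.5) + (-3.5)·(0.5) + (-1.5)·(2.5) + (3.5)·(-1.5)) / 5 = -17.5/5 = -3.5
  S[B,B] = ((-2.5)·(-2.5) + (3.5)·(3.5) + (-2.5)·(-2.5) + (0.5)·(0.5) + (2.5)·(2.5) + (-1.5)·(-1.5)) / 5 = 33.5/5 = 6.7

S is symmetric (S[j,i] = S[i,j]). Assembling:

S = [[8.3, -3.5],
 [-3.5, 6.7]]


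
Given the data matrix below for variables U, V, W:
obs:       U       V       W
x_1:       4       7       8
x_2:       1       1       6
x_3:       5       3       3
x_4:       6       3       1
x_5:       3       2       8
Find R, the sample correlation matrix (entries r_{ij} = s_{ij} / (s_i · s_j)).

Step 1 — column means:
  mean(U) = (4 + 1 + 5 + 6 + 3) / 5 = 19/5 = 3.8
  mean(V) = (7 + 1 + 3 + 3 + 2) / 5 = 16/5 = 3.2
  mean(W) = (8 + 6 + 3 + 1 + 8) / 5 = 26/5 = 5.2

Step 2 — sample variances and covariances s[i,j] = (1/(n-1)) · Σ_k (x_{k,i} - mean_i) · (x_{k,j} - mean_j), with n-1 = 4:
  s[U,U] = ((0.2)·(0.2) + (-2.8)·(-2.8) + (1.2)·(1.2) + (2.2)·(2.2) + (-0.8)·(-0.8)) / 4 = 14.8/4 = 3.7
  s[U,V] = ((0.2)·(3.8) + (-2.8)·(-2.2) + (1.2)·(-0.2) + (2.2)·(-0.2) + (-0.8)·(-1.2)) / 4 = 7.2/4 = 1.8
  s[U,W] = ((0.2)·(2.8) + (-2.8)·(0.8) + (1.2)·(-2.2) + (2.2)·(-4.2) + (-0.8)·(2.8)) / 4 = -15.8/4 = -3.95
  s[V,V] = ((3.8)·(3.8) + (-2.2)·(-2.2) + (-0.2)·(-0.2) + (-0.2)·(-0.2) + (-1.2)·(-1.2)) / 4 = 20.8/4 = 5.2
  s[V,W] = ((3.8)·(2.8) + (-2.2)·(0.8) + (-0.2)·(-2.2) + (-0.2)·(-4.2) + (-1.2)·(2.8)) / 4 = 6.8/4 = 1.7
  s[W,W] = ((2.8)·(2.8) + (0.8)·(0.8) + (-2.2)·(-2.2) + (-4.2)·(-4.2) + (2.8)·(2.8)) / 4 = 38.8/4 = 9.7
  Sample standard deviations s_i = √(s[i,i]):
  s(U) = √(3.7) = 1.9235
  s(V) = √(5.2) = 2.2804
  s(W) = √(9.7) = 3.1145

Step 3 — r_{ij} = s_{ij} / (s_i · s_j):
  r[U,U] = 1 (diagonal).
  r[U,V] = 1.8 / (1.9235 · 2.2804) = 1.8 / 4.3863 = 0.4104
  r[U,W] = -3.95 / (1.9235 · 3.1145) = -3.95 / 5.9908 = -0.6593
  r[V,V] = 1 (diagonal).
  r[V,W] = 1.7 / (2.2804 · 3.1145) = 1.7 / 7.1021 = 0.2394
  r[W,W] = 1 (diagonal).

R is symmetric with unit diagonal. Assembling:

R = [[1, 0.4104, -0.6593],
 [0.4104, 1, 0.2394],
 [-0.6593, 0.2394, 1]]


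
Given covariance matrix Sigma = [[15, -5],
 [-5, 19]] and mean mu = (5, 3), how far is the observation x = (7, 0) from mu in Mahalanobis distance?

Step 1 — centre the observation: (x - mu) = (2, -3).

Step 2 — invert Sigma. det(Sigma) = 15·19 - (-5)² = 260.
  Sigma^{-1} = (1/det) · [[d, -b], [-b, a]] = [[0.0731, 0.0192],
 [0.0192, 0.0577]].

Step 3 — form the quadratic (x - mu)^T · Sigma^{-1} · (x - mu):
  Sigma^{-1} · (x - mu) = (0.0885, -0.1346).
  (x - mu)^T · [Sigma^{-1} · (x - mu)] = (2)·(0.0885) + (-3)·(-0.1346) = 0.5808.

Step 4 — take square root: d = √(0.5808) ≈ 0.7621.

d(x, mu) = √(0.5808) ≈ 0.7621


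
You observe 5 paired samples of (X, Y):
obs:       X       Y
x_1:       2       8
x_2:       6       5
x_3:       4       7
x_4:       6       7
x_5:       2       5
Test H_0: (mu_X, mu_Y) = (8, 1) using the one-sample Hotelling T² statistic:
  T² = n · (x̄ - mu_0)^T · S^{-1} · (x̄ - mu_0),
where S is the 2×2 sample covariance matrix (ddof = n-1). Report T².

Step 1 — sample mean vector:
  mean(X) = (2 + 6 + 4 + 6 + 2) / 5 = 20/5 = 4
  mean(Y) = (8 + 5 + 7 + 7 + 5) / 5 = 32/5 = 6.4
  x̄ = (4, 6.4),  deviation x̄ - mu_0 = (4, 6.4) - (8, 1) = (-4, 5.4).

Step 2 — sample covariance matrix, S[i,j] = (1/(n-1)) · Σ_k (x_{k,i} - mean_i) · (x_{k,j} - mean_j), divisor n-1 = 4:
  S[X,X] = ((-2)·(-2) + (2)·(2) + (0)·(0) + (2)·(2) + (-2)·(-2)) / 4 = 16/4 = 4
  S[X,Y] = ((-2)·(1.6) + (2)·(-1.4) + (0)·(0.6) + (2)·(0.6) + (-2)·(-1.4)) / 4 = -2/4 = -0.5
  S[Y,Y] = ((1.6)·(1.6) + (-1.4)·(-1.4) + (0.6)·(0.6) + (0.6)·(0.6) + (-1.4)·(-1.4)) / 4 = 7.2/4 = 1.8
  S = [[4, -0.5],
 [-0.5, 1.8]].

Step 3 — invert S. det(S) = 4·1.8 - (-0.5)² = 6.95.
  S^{-1} = (1/det) · [[d, -b], [-b, a]] = [[0.259, 0.0719],
 [0.0719, 0.5755]].

Step 4 — quadratic form (x̄ - mu_0)^T · S^{-1} · (x̄ - mu_0):
  S^{-1} · (x̄ - mu_0) = (-0.6475, 2.8201),
  (x̄ - mu_0)^T · [...] = (-4)·(-0.6475) + (5.4)·(2.8201) = 17.8187.

Step 5 — scale by n: T² = 5 · 17.8187 = 89.0935.

T² ≈ 89.0935


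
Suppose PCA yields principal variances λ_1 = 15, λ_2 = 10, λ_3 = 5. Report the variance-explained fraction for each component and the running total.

Step 1 — total variance = trace(Sigma) = Σ λ_i = 15 + 10 + 5 = 30.

Step 2 — fraction explained by component i = λ_i / Σ λ:
  PC1: 15/30 = 0.5
  PC2: 10/30 = 0.3333
  PC3: 5/30 = 0.1667

Step 3 — cumulative fraction after k components = (λ_1 + ... + λ_k) / Σ λ:
  k = 1: 15/30 = 0.5
  k = 2: (15 + 10)/30 = 25/30 = 0.8333
  k = 3: (15 + 10 + 5)/30 = 30/30 = 1

Summary (fraction, with percent):

explained: PC1 0.5 (50%), PC2 0.3333 (33.33%), PC3 0.1667 (16.67%);  cumulative: 0.5, 0.8333, 1


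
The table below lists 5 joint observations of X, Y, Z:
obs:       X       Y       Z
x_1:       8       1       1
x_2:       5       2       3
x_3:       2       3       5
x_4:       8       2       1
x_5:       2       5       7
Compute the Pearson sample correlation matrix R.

Step 1 — column means:
  mean(X) = (8 + 5 + 2 + 8 + 2) / 5 = 25/5 = 5
  mean(Y) = (1 + 2 + 3 + 2 + 5) / 5 = 13/5 = 2.6
  mean(Z) = (1 + 3 + 5 + 1 + 7) / 5 = 17/5 = 3.4

Step 2 — sample variances and covariances s[i,j] = (1/(n-1)) · Σ_k (x_{k,i} - mean_i) · (x_{k,j} - mean_j), with n-1 = 4:
  s[X,X] = ((3)·(3) + (0)·(0) + (-3)·(-3) + (3)·(3) + (-3)·(-3)) / 4 = 36/4 = 9
  s[X,Y] = ((3)·(-1.6) + (0)·(-0.6) + (-3)·(0.4) + (3)·(-0.6) + (-3)·(2.4)) / 4 = -15/4 = -3.75
  s[X,Z] = ((3)·(-2.4) + (0)·(-0.4) + (-3)·(1.6) + (3)·(-2.4) + (-3)·(3.6)) / 4 = -30/4 = -7.5
  s[Y,Y] = ((-1.6)·(-1.6) + (-0.6)·(-0.6) + (0.4)·(0.4) + (-0.6)·(-0.6) + (2.4)·(2.4)) / 4 = 9.2/4 = 2.3
  s[Y,Z] = ((-1.6)·(-2.4) + (-0.6)·(-0.4) + (0.4)·(1.6) + (-0.6)·(-2.4) + (2.4)·(3.6)) / 4 = 14.8/4 = 3.7
  s[Z,Z] = ((-2.4)·(-2.4) + (-0.4)·(-0.4) + (1.6)·(1.6) + (-2.4)·(-2.4) + (3.6)·(3.6)) / 4 = 27.2/4 = 6.8
  Sample standard deviations s_i = √(s[i,i]):
  s(X) = √(9) = 3
  s(Y) = √(2.3) = 1.5166
  s(Z) = √(6.8) = 2.6077

Step 3 — r_{ij} = s_{ij} / (s_i · s_j):
  r[X,X] = 1 (diagonal).
  r[X,Y] = -3.75 / (3 · 1.5166) = -3.75 / 4.5497 = -0.8242
  r[X,Z] = -7.5 / (3 · 2.6077) = -7.5 / 7.823 = -0.9587
  r[Y,Y] = 1 (diagonal).
  r[Y,Z] = 3.7 / (1.5166 · 2.6077) = 3.7 / 3.9547 = 0.9356
  r[Z,Z] = 1 (diagonal).

R is symmetric with unit diagonal. Assembling:

R = [[1, -0.8242, -0.9587],
 [-0.8242, 1, 0.9356],
 [-0.9587, 0.9356, 1]]


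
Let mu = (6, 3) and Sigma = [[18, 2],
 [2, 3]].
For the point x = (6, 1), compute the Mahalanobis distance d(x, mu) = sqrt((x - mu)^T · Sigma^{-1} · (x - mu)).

Step 1 — centre the observation: (x - mu) = (0, -2).

Step 2 — invert Sigma. det(Sigma) = 18·3 - (2)² = 50.
  Sigma^{-1} = (1/det) · [[d, -b], [-b, a]] = [[0.06, -0.04],
 [-0.04, 0.36]].

Step 3 — form the quadratic (x - mu)^T · Sigma^{-1} · (x - mu):
  Sigma^{-1} · (x - mu) = (0.08, -0.72).
  (x - mu)^T · [Sigma^{-1} · (x - mu)] = (0)·(0.08) + (-2)·(-0.72) = 1.44.

Step 4 — take square root: d = √(1.44) ≈ 1.2.

d(x, mu) = √(1.44) ≈ 1.2


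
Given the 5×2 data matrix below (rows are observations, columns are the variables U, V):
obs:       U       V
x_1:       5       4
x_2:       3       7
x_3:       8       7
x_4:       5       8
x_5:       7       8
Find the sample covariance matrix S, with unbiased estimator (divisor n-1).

Step 1 — column means:
  mean(U) = (5 + 3 + 8 + 5 + 7) / 5 = 28/5 = 5.6
  mean(V) = (4 + 7 + 7 + 8 + 8) / 5 = 34/5 = 6.8

Step 2 — sample covariance S[i,j] = (1/(n-1)) · Σ_k (x_{k,i} - mean_i) · (x_{k,j} - mean_j), with n-1 = 4.
  S[U,U] = ((-0.6)·(-0.6) + (-2.6)·(-2.6) + (2.4)·(2.4) + (-0.6)·(-0.6) + (1.4)·(1.4)) / 4 = 15.2/4 = 3.8
  S[U,V] = ((-0.6)·(-2.8) + (-2.6)·(0.2) + (2.4)·(0.2) + (-0.6)·(1.2) + (1.4)·(1.2)) / 4 = 2.6/4 = 0.65
  S[V,V] = ((-2.8)·(-2.8) + (0.2)·(0.2) + (0.2)·(0.2) + (1.2)·(1.2) + (1.2)·(1.2)) / 4 = 10.8/4 = 2.7

S is symmetric (S[j,i] = S[i,j]). Assembling:

S = [[3.8, 0.65],
 [0.65, 2.7]]


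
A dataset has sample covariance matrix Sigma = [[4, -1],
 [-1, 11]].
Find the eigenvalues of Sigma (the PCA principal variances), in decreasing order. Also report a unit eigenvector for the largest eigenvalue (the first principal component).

Step 1 — characteristic polynomial of 2×2 Sigma:
  det(Sigma - λI) = λ² - trace · λ + det = 0.
  trace = 4 + 11 = 15, det = 4·11 - (-1)² = 43.
Step 2 — discriminant:
  Δ = trace² - 4·det = 225 - 172 = 53.
Step 3 — eigenvalues:
  λ = (trace ± √Δ)/2 = (15 ± 7.2801)/2,
  λ_1 = 11.1401,  λ_2 = 3.8599.

Step 4 — unit eigenvector for λ_1: solve (Sigma - λ_1 I)v = 0. First row:
  (4 - 11.1401)·v_x + (-1)·v_y = 0, i.e. (-7.1401)·v_x + (-1)·v_y = 0,
  so v ∝ (b, λ_1 - a) = (-1, 7.1401); multiply by -1 so the first entry is positive: u = (1, -7.1401).
  ||u|| = √((1)² + (-7.1401)²) = √(51.9804) ≈ 7.2097,
  v_1 = u/||u|| ≈ (0.1387, -0.9903) (||v_1|| = 1).

λ_1 = 11.1401,  λ_2 = 3.8599;  v_1 ≈ (0.1387, -0.9903)


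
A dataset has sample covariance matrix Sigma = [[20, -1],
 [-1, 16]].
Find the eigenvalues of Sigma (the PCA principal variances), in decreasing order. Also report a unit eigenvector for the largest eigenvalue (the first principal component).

Step 1 — characteristic polynomial of 2×2 Sigma:
  det(Sigma - λI) = λ² - trace · λ + det = 0.
  trace = 20 + 16 = 36, det = 20·16 - (-1)² = 319.
Step 2 — discriminant:
  Δ = trace² - 4·det = 1296 - 1276 = 20.
Step 3 — eigenvalues:
  λ = (trace ± √Δ)/2 = (36 ± 4.4721)/2,
  λ_1 = 20.2361,  λ_2 = 15.7639.

Step 4 — unit eigenvector for λ_1: solve (Sigma - λ_1 I)v = 0. First row:
  (20 - 20.2361)·v_x + (-1)·v_y = 0, i.e. (-0.2361)·v_x + (-1)·v_y = 0,
  so v ∝ (b, λ_1 - a) = (-1, 0.2361); multiply by -1 so the first entry is positive: u = (1, -0.2361).
  ||u|| = √((1)² + (-0.2361)²) = √(1.0557) ≈ 1.0275,
  v_1 = u/||u|| ≈ (0.9732, -0.2298) (||v_1|| = 1).

λ_1 = 20.2361,  λ_2 = 15.7639;  v_1 ≈ (0.9732, -0.2298)


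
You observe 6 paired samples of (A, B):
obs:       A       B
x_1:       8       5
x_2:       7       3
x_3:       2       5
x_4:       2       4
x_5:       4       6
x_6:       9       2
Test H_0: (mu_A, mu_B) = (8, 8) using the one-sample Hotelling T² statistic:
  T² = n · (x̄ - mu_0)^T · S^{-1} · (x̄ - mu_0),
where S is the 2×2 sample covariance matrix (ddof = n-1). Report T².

Step 1 — sample mean vector:
  mean(A) = (8 + 7 + 2 + 2 + 4 + 9) / 6 = 32/6 = 5.3333
  mean(B) = (5 + 3 + 5 + 4 + 6 + 2) / 6 = 25/6 = 4.1667
  x̄ = (5.3333, 4.1667),  deviation x̄ - mu_0 = (5.3333, 4.1667) - (8, 8) = (-2.6667, -3.8333).

Step 2 — sample covariance matrix, S[i,j] = (1/(n-1)) · Σ_k (x_{k,i} - mean_i) · (x_{k,j} - mean_j), divisor n-1 = 5:
  S[A,A] = ((2.6667)·(2.6667) + (1.6667)·(1.6667) + (-3.3333)·(-3.3333) + (-3.3333)·(-3.3333) + (-1.3333)·(-1.3333) + (3.6667)·(3.6667)) / 5 = 47.3333/5 = 9.4667
  S[A,B] = ((2.6667)·(0.8333) + (1.6667)·(-1.1667) + (-3.3333)·(0.8333) + (-3.3333)·(-0.1667) + (-1.3333)·(1.8333) + (3.6667)·(-2.1667)) / 5 = -12.3333/5 = -2.4667
  S[B,B] = ((0.8333)·(0.8333) + (-1.1667)·(-1.1667) + (0.8333)·(0.8333) + (-0.1667)·(-0.1667) + (1.8333)·(1.8333) + (-2.1667)·(-2.1667)) / 5 = 10.8333/5 = 2.1667
  S = [[9.4667, -2.4667],
 [-2.4667, 2.1667]].

Step 3 — invert S. det(S) = 9.4667·2.1667 - (-2.4667)² = 14.4267.
  S^{-1} = (1/det) · [[d, -b], [-b, a]] = [[0.1502, 0.171],
 [0.171, 0.6562]].

Step 4 — quadratic form (x̄ - mu_0)^T · S^{-1} · (x̄ - mu_0):
  S^{-1} · (x̄ - mu_0) = (-1.0559, -2.9713),
  (x̄ - mu_0)^T · [...] = (-2.6667)·(-1.0559) + (-3.8333)·(-2.9713) = 14.2059.

Step 5 — scale by n: T² = 6 · 14.2059 = 85.2357.

T² ≈ 85.2357


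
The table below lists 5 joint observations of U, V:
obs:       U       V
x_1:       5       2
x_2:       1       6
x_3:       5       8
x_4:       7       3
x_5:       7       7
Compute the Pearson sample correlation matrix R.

Step 1 — column means:
  mean(U) = (5 + 1 + 5 + 7 + 7) / 5 = 25/5 = 5
  mean(V) = (2 + 6 + 8 + 3 + 7) / 5 = 26/5 = 5.2

Step 2 — sample variances and covariances s[i,j] = (1/(n-1)) · Σ_k (x_{k,i} - mean_i) · (x_{k,j} - mean_j), with n-1 = 4:
  s[U,U] = ((0)·(0) + (-4)·(-4) + (0)·(0) + (2)·(2) + (2)·(2)) / 4 = 24/4 = 6
  s[U,V] = ((0)·(-3.2) + (-4)·(0.8) + (0)·(2.8) + (2)·(-2.2) + (2)·(1.8)) / 4 = -4/4 = -1
  s[V,V] = ((-3.2)·(-3.2) + (0.8)·(0.8) + (2.8)·(2.8) + (-2.2)·(-2.2) + (1.8)·(1.8)) / 4 = 26.8/4 = 6.7
  Sample standard deviations s_i = √(s[i,i]):
  s(U) = √(6) = 2.4495
  s(V) = √(6.7) = 2.5884

Step 3 — r_{ij} = s_{ij} / (s_i · s_j):
  r[U,U] = 1 (diagonal).
  r[U,V] = -1 / (2.4495 · 2.5884) = -1 / 6.3403 = -0.1577
  r[V,V] = 1 (diagonal).

R is symmetric with unit diagonal. Assembling:

R = [[1, -0.1577],
 [-0.1577, 1]]


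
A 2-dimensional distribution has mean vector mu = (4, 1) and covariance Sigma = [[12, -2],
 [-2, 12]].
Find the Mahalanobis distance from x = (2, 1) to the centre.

Step 1 — centre the observation: (x - mu) = (-2, 0).

Step 2 — invert Sigma. det(Sigma) = 12·12 - (-2)² = 140.
  Sigma^{-1} = (1/det) · [[d, -b], [-b, a]] = [[0.0857, 0.0143],
 [0.0143, 0.0857]].

Step 3 — form the quadratic (x - mu)^T · Sigma^{-1} · (x - mu):
  Sigma^{-1} · (x - mu) = (-0.1714, -0.0286).
  (x - mu)^T · [Sigma^{-1} · (x - mu)] = (-2)·(-0.1714) + (0)·(-0.0286) = 0.3429.

Step 4 — take square root: d = √(0.3429) ≈ 0.5855.

d(x, mu) = √(0.3429) ≈ 0.5855


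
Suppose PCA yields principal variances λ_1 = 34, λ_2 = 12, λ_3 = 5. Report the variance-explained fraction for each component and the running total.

Step 1 — total variance = trace(Sigma) = Σ λ_i = 34 + 12 + 5 = 51.

Step 2 — fraction explained by component i = λ_i / Σ λ:
  PC1: 34/51 = 0.6667
  PC2: 12/51 = 0.2353
  PC3: 5/51 = 0.098

Step 3 — cumulative fraction after k components = (λ_1 + ... + λ_k) / Σ λ:
  k = 1: 34/51 = 0.6667
  k = 2: (34 + 12)/51 = 46/51 = 0.902
  k = 3: (34 + 12 + 5)/51 = 51/51 = 1

Summary (fraction, with percent):

explained: PC1 0.6667 (66.67%), PC2 0.2353 (23.53%), PC3 0.098 (9.8%);  cumulative: 0.6667, 0.902, 1


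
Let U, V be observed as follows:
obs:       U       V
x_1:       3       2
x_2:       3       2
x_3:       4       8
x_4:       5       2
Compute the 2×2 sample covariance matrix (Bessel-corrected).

Step 1 — column means:
  mean(U) = (3 + 3 + 4 + 5) / 4 = 15/4 = 3.75
  mean(V) = (2 + 2 + 8 + 2) / 4 = 14/4 = 3.5

Step 2 — sample covariance S[i,j] = (1/(n-1)) · Σ_k (x_{k,i} - mean_i) · (x_{k,j} - mean_j), with n-1 = 3.
  S[U,U] = ((-0.75)·(-0.75) + (-0.75)·(-0.75) + (0.25)·(0.25) + (1.25)·(1.25)) / 3 = 2.75/3 = 0.9167
  S[U,V] = ((-0.75)·(-1.5) + (-0.75)·(-1.5) + (0.25)·(4.5) + (1.25)·(-1.5)) / 3 = 1.5/3 = 0.5
  S[V,V] = ((-1.5)·(-1.5) + (-1.5)·(-1.5) + (4.5)·(4.5) + (-1.5)·(-1.5)) / 3 = 27/3 = 9

S is symmetric (S[j,i] = S[i,j]). Assembling:

S = [[0.9167, 0.5],
 [0.5, 9]]


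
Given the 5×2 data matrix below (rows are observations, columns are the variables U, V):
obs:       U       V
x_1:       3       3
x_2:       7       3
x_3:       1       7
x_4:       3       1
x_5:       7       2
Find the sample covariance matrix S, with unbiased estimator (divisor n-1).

Step 1 — column means:
  mean(U) = (3 + 7 + 1 + 3 + 7) / 5 = 21/5 = 4.2
  mean(V) = (3 + 3 + 7 + 1 + 2) / 5 = 16/5 = 3.2

Step 2 — sample covariance S[i,j] = (1/(n-1)) · Σ_k (x_{k,i} - mean_i) · (x_{k,j} - mean_j), with n-1 = 4.
  S[U,U] = ((-1.2)·(-1.2) + (2.8)·(2.8) + (-3.2)·(-3.2) + (-1.2)·(-1.2) + (2.8)·(2.8)) / 4 = 28.8/4 = 7.2
  S[U,V] = ((-1.2)·(-0.2) + (2.8)·(-0.2) + (-3.2)·(3.8) + (-1.2)·(-2.2) + (2.8)·(-1.2)) / 4 = -13.2/4 = -3.3
  S[V,V] = ((-0.2)·(-0.2) + (-0.2)·(-0.2) + (3.8)·(3.8) + (-2.2)·(-2.2) + (-1.2)·(-1.2)) / 4 = 20.8/4 = 5.2

S is symmetric (S[j,i] = S[i,j]). Assembling:

S = [[7.2, -3.3],
 [-3.3, 5.2]]


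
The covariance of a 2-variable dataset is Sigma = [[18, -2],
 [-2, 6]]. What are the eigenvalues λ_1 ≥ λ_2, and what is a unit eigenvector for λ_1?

Step 1 — characteristic polynomial of 2×2 Sigma:
  det(Sigma - λI) = λ² - trace · λ + det = 0.
  trace = 18 + 6 = 24, det = 18·6 - (-2)² = 104.
Step 2 — discriminant:
  Δ = trace² - 4·det = 576 - 416 = 160.
Step 3 — eigenvalues:
  λ = (trace ± √Δ)/2 = (24 ± 12.6491)/2,
  λ_1 = 18.3246,  λ_2 = 5.6754.

Step 4 — unit eigenvector for λ_1: solve (Sigma - λ_1 I)v = 0. First row:
  (18 - 18.3246)·v_x + (-2)·v_y = 0, i.e. (-0.3246)·v_x + (-2)·v_y = 0,
  so v ∝ (b, λ_1 - a) = (-2, 0.3246); multiply by -1 so the first entry is positive: u = (2, -0.3246).
  ||u|| = √((2)² + (-0.3246)²) = √(4.1053) ≈ 2.0262,
  v_1 = u/||u|| ≈ (0.9871, -0.1602) (||v_1|| = 1).

λ_1 = 18.3246,  λ_2 = 5.6754;  v_1 ≈ (0.9871, -0.1602)


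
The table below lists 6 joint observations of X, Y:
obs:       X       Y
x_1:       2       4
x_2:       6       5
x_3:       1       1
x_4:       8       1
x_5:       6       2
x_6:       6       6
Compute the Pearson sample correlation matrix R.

Step 1 — column means:
  mean(X) = (2 + 6 + 1 + 8 + 6 + 6) / 6 = 29/6 = 4.8333
  mean(Y) = (4 + 5 + 1 + 1 + 2 + 6) / 6 = 19/6 = 3.1667

Step 2 — sample variances and covariances s[i,j] = (1/(n-1)) · Σ_k (x_{k,i} - mean_i) · (x_{k,j} - mean_j), with n-1 = 5:
  s[X,X] = ((-2.8333)·(-2.8333) + (1.1667)·(1.1667) + (-3.8333)·(-3.8333) + (3.1667)·(3.1667) + (1.1667)·(1.1667) + (1.1667)·(1.1667)) / 5 = 36.8333/5 = 7.3667
  s[X,Y] = ((-2.8333)·(0.8333) + (1.1667)·(1.8333) + (-3.8333)·(-2.1667) + (3.1667)·(-2.1667) + (1.1667)·(-1.1667) + (1.1667)·(2.8333)) / 5 = 3.1667/5 = 0.6333
  s[Y,Y] = ((0.8333)·(0.8333) + (1.8333)·(1.8333) + (-2.1667)·(-2.1667) + (-2.1667)·(-2.1667) + (-1.1667)·(-1.1667) + (2.8333)·(2.8333)) / 5 = 22.8333/5 = 4.5667
  Sample standard deviations s_i = √(s[i,i]):
  s(X) = √(7.3667) = 2.7142
  s(Y) = √(4.5667) = 2.137

Step 3 — r_{ij} = s_{ij} / (s_i · s_j):
  r[X,X] = 1 (diagonal).
  r[X,Y] = 0.6333 / (2.7142 · 2.137) = 0.6333 / 5.8001 = 0.1092
  r[Y,Y] = 1 (diagonal).

R is symmetric with unit diagonal. Assembling:

R = [[1, 0.1092],
 [0.1092, 1]]


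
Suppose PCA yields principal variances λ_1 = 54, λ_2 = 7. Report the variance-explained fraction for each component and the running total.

Step 1 — total variance = trace(Sigma) = Σ λ_i = 54 + 7 = 61.

Step 2 — fraction explained by component i = λ_i / Σ λ:
  PC1: 54/61 = 0.8852
  PC2: 7/61 = 0.1148

Step 3 — cumulative fraction after k components = (λ_1 + ... + λ_k) / Σ λ:
  k = 1: 54/61 = 0.8852
  k = 2: (54 + 7)/61 = 61/61 = 1

Summary (fraction, with percent):

explained: PC1 0.8852 (88.52%), PC2 0.1148 (11.48%);  cumulative: 0.8852, 1


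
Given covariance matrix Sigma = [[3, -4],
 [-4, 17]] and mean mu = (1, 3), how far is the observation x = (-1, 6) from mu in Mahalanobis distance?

Step 1 — centre the observation: (x - mu) = (-2, 3).

Step 2 — invert Sigma. det(Sigma) = 3·17 - (-4)² = 35.
  Sigma^{-1} = (1/det) · [[d, -b], [-b, a]] = [[0.4857, 0.1143],
 [0.1143, 0.0857]].

Step 3 — form the quadratic (x - mu)^T · Sigma^{-1} · (x - mu):
  Sigma^{-1} · (x - mu) = (-0.6286, 0.0286).
  (x - mu)^T · [Sigma^{-1} · (x - mu)] = (-2)·(-0.6286) + (3)·(0.0286) = 1.3429.

Step 4 — take square root: d = √(1.3429) ≈ 1.1588.

d(x, mu) = √(1.3429) ≈ 1.1588


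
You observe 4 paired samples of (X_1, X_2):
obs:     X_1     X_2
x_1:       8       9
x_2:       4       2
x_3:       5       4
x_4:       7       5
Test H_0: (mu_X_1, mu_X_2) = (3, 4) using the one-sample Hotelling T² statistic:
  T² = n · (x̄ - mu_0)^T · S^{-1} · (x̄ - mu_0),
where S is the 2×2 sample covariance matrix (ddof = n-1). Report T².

Step 1 — sample mean vector:
  mean(X_1) = (8 + 4 + 5 + 7) / 4 = 24/4 = 6
  mean(X_2) = (9 + 2 + 4 + 5) / 4 = 20/4 = 5
  x̄ = (6, 5),  deviation x̄ - mu_0 = (6, 5) - (3, 4) = (3, 1).

Step 2 — sample covariance matrix, S[i,j] = (1/(n-1)) · Σ_k (x_{k,i} - mean_i) · (x_{k,j} - mean_j), divisor n-1 = 3:
  S[X_1,X_1] = ((2)·(2) + (-2)·(-2) + (-1)·(-1) + (1)·(1)) / 3 = 10/3 = 3.3333
  S[X_1,X_2] = ((2)·(4) + (-2)·(-3) + (-1)·(-1) + (1)·(0)) / 3 = 15/3 = 5
  S[X_2,X_2] = ((4)·(4) + (-3)·(-3) + (-1)·(-1) + (0)·(0)) / 3 = 26/3 = 8.6667
  S = [[3.3333, 5],
 [5, 8.6667]].

Step 3 — invert S. det(S) = 3.3333·8.6667 - (5)² = 3.8889.
  S^{-1} = (1/det) · [[d, -b], [-b, a]] = [[2.2286, -1.2857],
 [-1.2857, 0.8571]].

Step 4 — quadratic form (x̄ - mu_0)^T · S^{-1} · (x̄ - mu_0):
  S^{-1} · (x̄ - mu_0) = (5.4, -3),
  (x̄ - mu_0)^T · [...] = (3)·(5.4) + (1)·(-3) = 13.2.

Step 5 — scale by n: T² = 4 · 13.2 = 52.8.

T² ≈ 52.8


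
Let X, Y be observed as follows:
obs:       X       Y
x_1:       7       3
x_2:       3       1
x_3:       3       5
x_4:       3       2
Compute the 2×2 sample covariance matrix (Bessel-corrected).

Step 1 — column means:
  mean(X) = (7 + 3 + 3 + 3) / 4 = 16/4 = 4
  mean(Y) = (3 + 1 + 5 + 2) / 4 = 11/4 = 2.75

Step 2 — sample covariance S[i,j] = (1/(n-1)) · Σ_k (x_{k,i} - mean_i) · (x_{k,j} - mean_j), with n-1 = 3.
  S[X,X] = ((3)·(3) + (-1)·(-1) + (-1)·(-1) + (-1)·(-1)) / 3 = 12/3 = 4
  S[X,Y] = ((3)·(0.25) + (-1)·(-1.75) + (-1)·(2.25) + (-1)·(-0.75)) / 3 = 1/3 = 0.3333
  S[Y,Y] = ((0.25)·(0.25) + (-1.75)·(-1.75) + (2.25)·(2.25) + (-0.75)·(-0.75)) / 3 = 8.75/3 = 2.9167

S is symmetric (S[j,i] = S[i,j]). Assembling:

S = [[4, 0.3333],
 [0.3333, 2.9167]]


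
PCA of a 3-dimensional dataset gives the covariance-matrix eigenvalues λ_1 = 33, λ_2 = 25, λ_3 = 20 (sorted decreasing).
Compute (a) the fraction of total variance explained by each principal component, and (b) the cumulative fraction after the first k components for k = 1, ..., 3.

Step 1 — total variance = trace(Sigma) = Σ λ_i = 33 + 25 + 20 = 78.

Step 2 — fraction explained by component i = λ_i / Σ λ:
  PC1: 33/78 = 0.4231
  PC2: 25/78 = 0.3205
  PC3: 20/78 = 0.2564

Step 3 — cumulative fraction after k components = (λ_1 + ... + λ_k) / Σ λ:
  k = 1: 33/78 = 0.4231
  k = 2: (33 + 25)/78 = 58/78 = 0.7436
  k = 3: (33 + 25 + 20)/78 = 78/78 = 1

Summary (fraction, with percent):

explained: PC1 0.4231 (42.31%), PC2 0.3205 (32.05%), PC3 0.2564 (25.64%);  cumulative: 0.4231, 0.7436, 1


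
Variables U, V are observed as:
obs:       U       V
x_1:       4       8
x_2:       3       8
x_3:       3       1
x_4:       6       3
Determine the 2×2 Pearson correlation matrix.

Step 1 — column means:
  mean(U) = (4 + 3 + 3 + 6) / 4 = 16/4 = 4
  mean(V) = (8 + 8 + 1 + 3) / 4 = 20/4 = 5

Step 2 — sample variances and covariances s[i,j] = (1/(n-1)) · Σ_k (x_{k,i} - mean_i) · (x_{k,j} - mean_j), with n-1 = 3:
  s[U,U] = ((0)·(0) + (-1)·(-1) + (-1)·(-1) + (2)·(2)) / 3 = 6/3 = 2
  s[U,V] = ((0)·(3) + (-1)·(3) + (-1)·(-4) + (2)·(-2)) / 3 = -3/3 = -1
  s[V,V] = ((3)·(3) + (3)·(3) + (-4)·(-4) + (-2)·(-2)) / 3 = 38/3 = 12.6667
  Sample standard deviations s_i = √(s[i,i]):
  s(U) = √(2) = 1.4142
  s(V) = √(12.6667) = 3.559

Step 3 — r_{ij} = s_{ij} / (s_i · s_j):
  r[U,U] = 1 (diagonal).
  r[U,V] = -1 / (1.4142 · 3.559) = -1 / 5.0332 = -0.1987
  r[V,V] = 1 (diagonal).

R is symmetric with unit diagonal. Assembling:

R = [[1, -0.1987],
 [-0.1987, 1]]


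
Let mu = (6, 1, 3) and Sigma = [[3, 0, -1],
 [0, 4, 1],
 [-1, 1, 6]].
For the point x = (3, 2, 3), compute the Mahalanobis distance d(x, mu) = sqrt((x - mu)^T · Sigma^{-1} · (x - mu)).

Step 1 — centre the observation: (x - mu) = (-3, 1, 0).

Step 2 — invert Sigma (cofactor / det for 3×3, or solve directly):
  Sigma^{-1} = [[0.3538, -0.0154, 0.0615],
 [-0.0154, 0.2615, -0.0462],
 [0.0615, -0.0462, 0.1846]].

Step 3 — form the quadratic (x - mu)^T · Sigma^{-1} · (x - mu):
  Sigma^{-1} · (x - mu) = (-1.0769, 0.3077, -0.2308).
  (x - mu)^T · [Sigma^{-1} · (x - mu)] = (-3)·(-1.0769) + (1)·(0.3077) + (0)·(-0.2308) = 3.5385.

Step 4 — take square root: d = √(3.5385) ≈ 1.8811.

d(x, mu) = √(3.5385) ≈ 1.8811


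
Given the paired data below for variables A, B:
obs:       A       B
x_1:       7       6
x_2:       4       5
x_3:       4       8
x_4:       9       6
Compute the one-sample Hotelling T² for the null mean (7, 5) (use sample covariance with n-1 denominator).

Step 1 — sample mean vector:
  mean(A) = (7 + 4 + 4 + 9) / 4 = 24/4 = 6
  mean(B) = (6 + 5 + 8 + 6) / 4 = 25/4 = 6.25
  x̄ = (6, 6.25),  deviation x̄ - mu_0 = (6, 6.25) - (7, 5) = (-1, 1.25).

Step 2 — sample covariance matrix, S[i,j] = (1/(n-1)) · Σ_k (x_{k,i} - mean_i) · (x_{k,j} - mean_j), divisor n-1 = 3:
  S[A,A] = ((1)·(1) + (-2)·(-2) + (-2)·(-2) + (3)·(3)) / 3 = 18/3 = 6
  S[A,B] = ((1)·(-0.25) + (-2)·(-1.25) + (-2)·(1.75) + (3)·(-0.25)) / 3 = -2/3 = -0.6667
  S[B,B] = ((-0.25)·(-0.25) + (-1.25)·(-1.25) + (1.75)·(1.75) + (-0.25)·(-0.25)) / 3 = 4.75/3 = 1.5833
  S = [[6, -0.6667],
 [-0.6667, 1.5833]].

Step 3 — invert S. det(S) = 6·1.5833 - (-0.6667)² = 9.0556.
  S^{-1} = (1/det) · [[d, -b], [-b, a]] = [[0.1748, 0.0736],
 [0.0736, 0.6626]].

Step 4 — quadratic form (x̄ - mu_0)^T · S^{-1} · (x̄ - mu_0):
  S^{-1} · (x̄ - mu_0) = (-0.0828, 0.7546),
  (x̄ - mu_0)^T · [...] = (-1)·(-0.0828) + (1.25)·(0.7546) = 1.0261.

Step 5 — scale by n: T² = 4 · 1.0261 = 4.1043.

T² ≈ 4.1043
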